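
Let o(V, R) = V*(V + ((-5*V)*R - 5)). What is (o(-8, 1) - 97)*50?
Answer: -15650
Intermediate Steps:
o(V, R) = V*(-5 + V - 5*R*V) (o(V, R) = V*(V + (-5*R*V - 5)) = V*(V + (-5 - 5*R*V)) = V*(-5 + V - 5*R*V))
(o(-8, 1) - 97)*50 = (-8*(-5 - 8 - 5*1*(-8)) - 97)*50 = (-8*(-5 - 8 + 40) - 97)*50 = (-8*27 - 97)*50 = (-216 - 97)*50 = -313*50 = -15650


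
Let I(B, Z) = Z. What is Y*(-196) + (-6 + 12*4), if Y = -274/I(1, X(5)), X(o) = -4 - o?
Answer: -53326/9 ≈ -5925.1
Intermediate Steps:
Y = 274/9 (Y = -274/(-4 - 1*5) = -274/(-4 - 5) = -274/(-9) = -274*(-⅑) = 274/9 ≈ 30.444)
Y*(-196) + (-6 + 12*4) = (274/9)*(-196) + (-6 + 12*4) = -53704/9 + (-6 + 48) = -53704/9 + 42 = -53326/9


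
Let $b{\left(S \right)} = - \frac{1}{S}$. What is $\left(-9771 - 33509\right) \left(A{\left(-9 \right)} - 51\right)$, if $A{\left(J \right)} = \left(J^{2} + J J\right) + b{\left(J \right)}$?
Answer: $- \frac{43280000}{9} \approx -4.8089 \cdot 10^{6}$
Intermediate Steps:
$A{\left(J \right)} = - \frac{1}{J} + 2 J^{2}$ ($A{\left(J \right)} = \left(J^{2} + J J\right) - \frac{1}{J} = \left(J^{2} + J^{2}\right) - \frac{1}{J} = 2 J^{2} - \frac{1}{J} = - \frac{1}{J} + 2 J^{2}$)
$\left(-9771 - 33509\right) \left(A{\left(-9 \right)} - 51\right) = \left(-9771 - 33509\right) \left(\frac{-1 + 2 \left(-9\right)^{3}}{-9} - 51\right) = - 43280 \left(- \frac{-1 + 2 \left(-729\right)}{9} - 51\right) = - 43280 \left(- \frac{-1 - 1458}{9} - 51\right) = - 43280 \left(\left(- \frac{1}{9}\right) \left(-1459\right) - 51\right) = - 43280 \left(\frac{1459}{9} - 51\right) = \left(-43280\right) \frac{1000}{9} = - \frac{43280000}{9}$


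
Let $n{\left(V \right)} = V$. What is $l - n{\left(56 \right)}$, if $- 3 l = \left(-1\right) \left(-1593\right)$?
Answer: $-587$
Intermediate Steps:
$l = -531$ ($l = - \frac{\left(-1\right) \left(-1593\right)}{3} = \left(- \frac{1}{3}\right) 1593 = -531$)
$l - n{\left(56 \right)} = -531 - 56 = -587$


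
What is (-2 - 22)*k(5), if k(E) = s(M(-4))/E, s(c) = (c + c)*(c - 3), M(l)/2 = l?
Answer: -4224/5 ≈ -844.80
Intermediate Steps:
M(l) = 2*l
s(c) = 2*c*(-3 + c) (s(c) = (2*c)*(-3 + c) = 2*c*(-3 + c))
k(E) = 176/E (k(E) = (2*(2*(-4))*(-3 + 2*(-4)))/E = (2*(-8)*(-3 - 8))/E = (2*(-8)*(-11))/E = 176/E)
(-2 - 22)*k(5) = (-2 - 22)*(176/5) = -4224/5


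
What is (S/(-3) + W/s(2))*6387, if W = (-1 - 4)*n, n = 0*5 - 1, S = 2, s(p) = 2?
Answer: 23419/2 ≈ 11710.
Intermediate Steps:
n = -1 (n = 0 - 1 = -1)
W = 5 (W = (-1 - 4)*(-1) = -5*(-1) = 5)
(S/(-3) + W/s(2))*6387 = (2/(-3) + 5/2)*6387 = (2*(-⅓) + 5*(½))*6387 = (-⅔ + 5/2)*6387 = (11/6)*6387 = 23419/2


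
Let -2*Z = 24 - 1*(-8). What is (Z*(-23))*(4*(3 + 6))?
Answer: 13248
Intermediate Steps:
Z = -16 (Z = -(24 - 1*(-8))/2 = -(24 + 8)/2 = -1/2*32 = -16)
(Z*(-23))*(4*(3 + 6)) = (-16*(-23))*(4*(3 + 6)) = 368*(4*9) = 368*36 = 13248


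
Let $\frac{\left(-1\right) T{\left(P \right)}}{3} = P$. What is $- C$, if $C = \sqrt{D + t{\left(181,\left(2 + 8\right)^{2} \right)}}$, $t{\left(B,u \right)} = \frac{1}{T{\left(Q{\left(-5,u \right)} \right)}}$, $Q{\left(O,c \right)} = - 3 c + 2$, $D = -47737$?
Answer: $- \frac{i \sqrt{38153128038}}{894} \approx - 218.49 i$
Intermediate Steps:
$Q{\left(O,c \right)} = 2 - 3 c$
$T{\left(P \right)} = - 3 P$
$t{\left(B,u \right)} = \frac{1}{-6 + 9 u}$ ($t{\left(B,u \right)} = \frac{1}{\left(-3\right) \left(2 - 3 u\right)} = \frac{1}{-6 + 9 u}$)
$C = \frac{i \sqrt{38153128038}}{894}$ ($C = \sqrt{-47737 + \frac{1}{3 \left(-2 + 3 \left(2 + 8\right)^{2}\right)}} = \sqrt{-47737 + \frac{1}{3 \left(-2 + 3 \cdot 10^{2}\right)}} = \sqrt{-47737 + \frac{1}{3 \left(-2 + 3 \cdot 100\right)}} = \sqrt{-47737 + \frac{1}{3 \left(-2 + 300\right)}} = \sqrt{-47737 + \frac{1}{3 \cdot 298}} = \sqrt{-47737 + \frac{1}{3} \cdot \frac{1}{298}} = \sqrt{-47737 + \frac{1}{894}} = \sqrt{- \frac{42676877}{894}} = \frac{i \sqrt{38153128038}}{894} \approx 218.49 i$)
$- C = - \frac{i \sqrt{38153128038}}{894}$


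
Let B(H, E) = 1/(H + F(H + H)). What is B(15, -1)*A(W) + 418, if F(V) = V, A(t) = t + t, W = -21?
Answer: 6256/15 ≈ 417.07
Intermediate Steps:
A(t) = 2*t
B(H, E) = 1/(3*H) (B(H, E) = 1/(H + (H + H)) = 1/(H + 2*H) = 1/(3*H))
B(15, -1)*A(W) + 418 = ((⅓)/15)*(2*(-21)) + 418 = ((⅓)*(1/15))*(-42) + 418 = (1/45)*(-42) + 418 = -14/15 + 418 = 6256/15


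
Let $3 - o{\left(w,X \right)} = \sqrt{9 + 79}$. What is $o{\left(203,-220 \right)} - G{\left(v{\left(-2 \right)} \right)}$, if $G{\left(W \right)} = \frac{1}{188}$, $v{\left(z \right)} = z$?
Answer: $\frac{563}{188} - 2 \sqrt{22} \approx -6.3862$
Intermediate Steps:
$G{\left(W \right)} = \frac{1}{188}$
$o{\left(w,X \right)} = 3 - 2 \sqrt{22}$ ($o{\left(w,X \right)} = 3 - \sqrt{9 + 79} = 3 - \sqrt{88} = 3 - 2 \sqrt{22}$)
$o{\left(203,-220 \right)} - G{\left(v{\left(-2 \right)} \right)} = \left(3 - 2 \sqrt{22}\right) - \frac{1}{188} = \frac{563}{188} - 2 \sqrt{22}$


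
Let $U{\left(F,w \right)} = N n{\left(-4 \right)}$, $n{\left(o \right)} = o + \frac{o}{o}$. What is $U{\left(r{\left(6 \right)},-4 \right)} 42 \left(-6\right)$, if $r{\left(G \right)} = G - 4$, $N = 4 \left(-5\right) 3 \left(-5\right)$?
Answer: $226800$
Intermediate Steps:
$n{\left(o \right)} = 1 + o$ ($n{\left(o \right)} = o + 1 = 1 + o$)
$N = 300$ ($N = \left(-20\right) 3 \left(-5\right) = \left(-60\right) \left(-5\right) = 300$)
$r{\left(G \right)} = -4 + G$
$U{\left(F,w \right)} = -900$ ($U{\left(F,w \right)} = 300 \left(1 - 4\right) = 300 \left(-3\right) = -900$)
$U{\left(r{\left(6 \right)},-4 \right)} 42 \left(-6\right) = \left(-900\right) 42 \left(-6\right) = \left(-37800\right) \left(-6\right) = 226800$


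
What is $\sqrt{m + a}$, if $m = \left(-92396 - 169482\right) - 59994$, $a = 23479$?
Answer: $i \sqrt{298393} \approx 546.25 i$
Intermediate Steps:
$m = -321872$ ($m = -261878 - 59994 = -321872$)
$\sqrt{m + a} = \sqrt{-321872 + 23479} = \sqrt{-298393} = i \sqrt{298393}$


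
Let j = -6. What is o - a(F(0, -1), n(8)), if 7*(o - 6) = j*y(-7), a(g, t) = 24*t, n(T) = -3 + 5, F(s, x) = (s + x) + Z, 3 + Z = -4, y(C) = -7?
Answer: -36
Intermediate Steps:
Z = -7 (Z = -3 - 4 = -7)
F(s, x) = -7 + s + x (F(s, x) = (s + x) - 7 = -7 + s + x)
n(T) = 2
o = 12 (o = 6 + (-6*(-7))/7 = 6 + (1/7)*42 = 6 + 6 = 12)
o - a(F(0, -1), n(8)) = 12 - 24*2 = 12 - 1*48 = 12 - 48 = -36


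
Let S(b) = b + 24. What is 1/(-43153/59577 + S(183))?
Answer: 59577/12289286 ≈ 0.0048479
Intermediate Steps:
S(b) = 24 + b
1/(-43153/59577 + S(183)) = 1/(-43153/59577 + (24 + 183)) = 1/(-43153*1/59577 + 207) = 1/(-43153/59577 + 207) = 1/(12289286/59577) = 59577/12289286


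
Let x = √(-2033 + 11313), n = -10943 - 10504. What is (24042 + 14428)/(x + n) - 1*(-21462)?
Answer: 9870933655308/459964529 - 307760*√145/459964529 ≈ 21460.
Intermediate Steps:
n = -21447
x = 8*√145 (x = √9280 = 8*√145 ≈ 96.333)
(24042 + 14428)/(x + n) - 1*(-21462) = (24042 + 14428)/(8*√145 - 21447) - 1*(-21462) = 38470/(-21447 + 8*√145) + 21462 = 21462 + 38470/(-21447 + 8*√145)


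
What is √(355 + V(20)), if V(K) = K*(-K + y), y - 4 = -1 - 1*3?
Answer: 3*I*√5 ≈ 6.7082*I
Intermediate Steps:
y = 0 (y = 4 + (-1 - 1*3) = 4 + (-1 - 3) = 4 - 4 = 0)
V(K) = -K² (V(K) = K*(-K + 0) = K*(-K) = -K²)
√(355 + V(20)) = √(355 - 1*20²) = √(355 - 1*400) = √(355 - 400) = √(-45) = 3*I*√5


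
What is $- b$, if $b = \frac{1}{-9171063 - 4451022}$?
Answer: $\frac{1}{13622085} \approx 7.341 \cdot 10^{-8}$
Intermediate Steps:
$b = - \frac{1}{13622085}$ ($b = \frac{1}{-13622085} = - \frac{1}{13622085} \approx -7.341 \cdot 10^{-8}$)
$- b = \left(-1\right) \left(- \frac{1}{13622085}\right) = \frac{1}{13622085}$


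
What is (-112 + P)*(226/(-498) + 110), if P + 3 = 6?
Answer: -2973193/249 ≈ -11941.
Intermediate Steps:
P = 3 (P = -3 + 6 = 3)
(-112 + P)*(226/(-498) + 110) = (-112 + 3)*(226/(-498) + 110) = -109*(226*(-1/498) + 110) = -109*(-113/249 + 110) = -109*27277/249 = -2973193/249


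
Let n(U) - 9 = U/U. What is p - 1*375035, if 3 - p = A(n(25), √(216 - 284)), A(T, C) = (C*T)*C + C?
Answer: -374352 - 2*I*√17 ≈ -3.7435e+5 - 8.2462*I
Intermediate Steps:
n(U) = 10 (n(U) = 9 + U/U = 9 + 1 = 10)
A(T, C) = C + T*C² (A(T, C) = T*C² + C = C + T*C²)
p = 3 - 2*I*√17*(1 + 20*I*√17) (p = 3 - √(216 - 284)*(1 + √(216 - 284)*10) = 3 - √(-68)*(1 + √(-68)*10) = 3 - 2*I*√17*(1 + (2*I*√17)*10) = 3 - 2*I*√17*(1 + 20*I*√17) ≈ 683.0 - 8.2462*I)
p - 1*375035 = (683 - 2*I*√17) - 1*375035 = (683 - 2*I*√17) - 375035 = -374352 - 2*I*√17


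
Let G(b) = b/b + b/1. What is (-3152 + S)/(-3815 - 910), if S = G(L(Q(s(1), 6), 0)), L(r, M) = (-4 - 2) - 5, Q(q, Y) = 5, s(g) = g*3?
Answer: 1054/1575 ≈ 0.66921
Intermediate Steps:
s(g) = 3*g
L(r, M) = -11 (L(r, M) = -6 - 5 = -11)
G(b) = 1 + b (G(b) = 1 + b*1 = 1 + b)
S = -10 (S = 1 - 11 = -10)
(-3152 + S)/(-3815 - 910) = (-3152 - 10)/(-3815 - 910) = -3162/(-4725) = -3162*(-1/4725) = 1054/1575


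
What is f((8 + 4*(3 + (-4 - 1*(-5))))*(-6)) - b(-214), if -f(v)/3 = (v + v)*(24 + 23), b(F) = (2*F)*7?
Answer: 43604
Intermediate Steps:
b(F) = 14*F
f(v) = -282*v (f(v) = -3*(v + v)*(24 + 23) = -3*2*v*47 = -282*v)
f((8 + 4*(3 + (-4 - 1*(-5))))*(-6)) - b(-214) = -282*(8 + 4*(3 + (-4 - 1*(-5))))*(-6) - 14*(-214) = -282*(8 + 4*(3 + (-4 + 5)))*(-6) - 1*(-2996) = -282*(8 + 4*(3 + 1))*(-6) + 2996 = -282*(8 + 4*4)*(-6) + 2996 = -282*(8 + 16)*(-6) + 2996 = -6768*(-6) + 2996 = -282*(-144) + 2996 = 40608 + 2996 = 43604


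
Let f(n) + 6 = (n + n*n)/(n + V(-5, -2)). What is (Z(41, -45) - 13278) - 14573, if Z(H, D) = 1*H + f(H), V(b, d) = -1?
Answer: -555459/20 ≈ -27773.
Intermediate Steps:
f(n) = -6 + (n + n²)/(-1 + n) (f(n) = -6 + (n + n*n)/(n - 1) = -6 + (n + n²)/(-1 + n))
Z(H, D) = H + (6 + H² - 5*H)/(-1 + H) (Z(H, D) = 1*H + (6 + H² - 5*H)/(-1 + H) = H + (6 + H² - 5*H)/(-1 + H))
(Z(41, -45) - 13278) - 14573 = (2*(3 + 41² - 3*41)/(-1 + 41) - 13278) - 14573 = (2*(3 + 1681 - 123)/40 - 13278) - 14573 = (2*(1/40)*1561 - 13278) - 14573 = (1561/20 - 13278) - 14573 = -263999/20 - 14573 = -555459/20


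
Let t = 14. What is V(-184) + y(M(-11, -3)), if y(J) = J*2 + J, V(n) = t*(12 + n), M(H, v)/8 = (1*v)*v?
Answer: -2192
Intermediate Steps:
M(H, v) = 8*v**2 (M(H, v) = 8*((1*v)*v) = 8*(v*v) = 8*v**2)
V(n) = 168 + 14*n (V(n) = 14*(12 + n) = 168 + 14*n)
y(J) = 3*J (y(J) = 2*J + J = 3*J)
V(-184) + y(M(-11, -3)) = (168 + 14*(-184)) + 3*(8*(-3)**2) = (168 - 2576) + 3*(8*9) = -2408 + 3*72 = -2408 + 216 = -2192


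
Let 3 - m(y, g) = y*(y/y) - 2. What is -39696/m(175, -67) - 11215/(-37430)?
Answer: 148772783/636310 ≈ 233.81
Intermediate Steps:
m(y, g) = 5 - y (m(y, g) = 3 - (y*(y/y) - 2) = 3 - (y*1 - 2) = 3 - (y - 2) = 3 - (-2 + y) = 3 + (2 - y) = 5 - y)
-39696/m(175, -67) - 11215/(-37430) = -39696/(5 - 1*175) - 11215/(-37430) = -39696/(5 - 175) - 11215*(-1/37430) = -39696/(-170) + 2243/7486 = -39696*(-1/170) + 2243/7486 = 19848/85 + 2243/7486 = 148772783/636310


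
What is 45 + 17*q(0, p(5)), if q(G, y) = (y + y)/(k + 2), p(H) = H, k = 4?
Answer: 220/3 ≈ 73.333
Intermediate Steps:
q(G, y) = y/3 (q(G, y) = (y + y)/(4 + 2) = (2*y)/6 = (2*y)*(1/6) = y/3)
45 + 17*q(0, p(5)) = 45 + 17*((1/3)*5) = 45 + 17*(5/3) = 45 + 85/3 = 220/3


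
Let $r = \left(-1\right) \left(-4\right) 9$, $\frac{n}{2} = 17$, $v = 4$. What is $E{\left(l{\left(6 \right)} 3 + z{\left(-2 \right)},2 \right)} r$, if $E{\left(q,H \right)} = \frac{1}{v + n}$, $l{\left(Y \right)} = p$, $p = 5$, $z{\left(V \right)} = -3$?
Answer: $\frac{18}{19} \approx 0.94737$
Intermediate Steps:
$l{\left(Y \right)} = 5$
$n = 34$ ($n = 2 \cdot 17 = 34$)
$r = 36$ ($r = 4 \cdot 9 = 36$)
$E{\left(q,H \right)} = \frac{1}{38}$ ($E{\left(q,H \right)} = \frac{1}{4 + 34} = \frac{1}{38}$)
$E{\left(l{\left(6 \right)} 3 + z{\left(-2 \right)},2 \right)} r = \frac{1}{38} \cdot 36 = \frac{18}{19}$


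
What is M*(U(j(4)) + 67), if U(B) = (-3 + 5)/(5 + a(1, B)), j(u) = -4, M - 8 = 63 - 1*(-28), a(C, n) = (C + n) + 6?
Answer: 26631/4 ≈ 6657.8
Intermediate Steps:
a(C, n) = 6 + C + n
M = 99 (M = 8 + (63 - 1*(-28)) = 8 + (63 + 28) = 8 + 91 = 99)
U(B) = 2/(12 + B) (U(B) = (-3 + 5)/(5 + (6 + 1 + B)) = 2/(5 + (7 + B)) = 2/(12 + B))
M*(U(j(4)) + 67) = 99*(2/(12 - 4) + 67) = 99*(2/8 + 67) = 99*(2*(1/8) + 67) = 99*(1/4 + 67) = 99*(269/4) = 26631/4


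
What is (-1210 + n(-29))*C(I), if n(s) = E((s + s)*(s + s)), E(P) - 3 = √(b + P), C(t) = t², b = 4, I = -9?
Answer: -97767 + 162*√842 ≈ -93066.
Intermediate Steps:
E(P) = 3 + √(4 + P)
n(s) = 3 + √(4 + 4*s²) (n(s) = 3 + √(4 + (s + s)*(s + s)) = 3 + √(4 + (2*s)*(2*s)) = 3 + √(4 + 4*s²))
(-1210 + n(-29))*C(I) = (-1210 + (3 + 2*√(1 + (-29)²)))*(-9)² = (-1210 + (3 + 2*√(1 + 841)))*81 = (-1210 + (3 + 2*√842))*81 = (-1207 + 2*√842)*81 = -97767 + 162*√842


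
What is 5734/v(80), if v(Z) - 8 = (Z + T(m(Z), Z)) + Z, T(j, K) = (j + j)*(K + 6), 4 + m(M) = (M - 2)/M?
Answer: -57340/3523 ≈ -16.276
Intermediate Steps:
m(M) = -4 + (-2 + M)/M (m(M) = -4 + (M - 2)/M = -4 + (-2 + M)/M)
T(j, K) = 2*j*(6 + K) (T(j, K) = (2*j)*(6 + K) = 2*j*(6 + K))
v(Z) = 8 + 2*Z + 2*(-3 - 2/Z)*(6 + Z) (v(Z) = 8 + ((Z + 2*(-3 - 2/Z)*(6 + Z)) + Z) = 8 + (2*Z + 2*(-3 - 2/Z)*(6 + Z)) = 8 + 2*Z + 2*(-3 - 2/Z)*(6 + Z))
5734/v(80) = 5734/(-32 - 24/80 - 4*80) = 5734/(-32 - 24*1/80 - 320) = 5734/(-32 - 3/10 - 320) = 5734/(-3523/10) = 5734*(-10/3523) = -57340/3523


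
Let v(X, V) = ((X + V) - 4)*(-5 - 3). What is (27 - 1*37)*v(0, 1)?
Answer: -240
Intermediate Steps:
v(X, V) = 32 - 8*V - 8*X (v(X, V) = ((V + X) - 4)*(-8) = (-4 + V + X)*(-8) = 32 - 8*V - 8*X)
(27 - 1*37)*v(0, 1) = (27 - 1*37)*(32 - 8*1 - 8*0) = (27 - 37)*(32 - 8 + 0) = -10*24 = -240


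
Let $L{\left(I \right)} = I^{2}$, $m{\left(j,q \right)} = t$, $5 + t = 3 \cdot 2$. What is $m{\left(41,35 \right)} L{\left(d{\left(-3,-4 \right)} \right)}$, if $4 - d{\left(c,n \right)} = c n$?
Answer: $64$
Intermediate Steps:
$t = 1$ ($t = -5 + 3 \cdot 2 = -5 + 6 = 1$)
$m{\left(j,q \right)} = 1$
$d{\left(c,n \right)} = 4 - c n$
$m{\left(41,35 \right)} L{\left(d{\left(-3,-4 \right)} \right)} = 1 \left(4 - \left(-3\right) \left(-4\right)\right)^{2} = 1 \left(4 - 12\right)^{2} = 1 \left(-8\right)^{2} = 1 \cdot 64 = 64$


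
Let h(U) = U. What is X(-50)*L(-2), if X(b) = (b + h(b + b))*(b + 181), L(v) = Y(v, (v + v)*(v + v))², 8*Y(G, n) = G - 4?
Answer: -88425/8 ≈ -11053.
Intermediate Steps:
Y(G, n) = -½ + G/8 (Y(G, n) = (G - 4)/8 = (-4 + G)/8 = -½ + G/8)
L(v) = (-½ + v/8)²
X(b) = 3*b*(181 + b) (X(b) = (b + (b + b))*(b + 181) = (b + 2*b)*(181 + b) = (3*b)*(181 + b) = 3*b*(181 + b))
X(-50)*L(-2) = (3*(-50)*(181 - 50))*((-4 - 2)²/64) = (3*(-50)*131)*((1/64)*(-6)²) = -9825*36/32 = -19650*9/16 = -88425/8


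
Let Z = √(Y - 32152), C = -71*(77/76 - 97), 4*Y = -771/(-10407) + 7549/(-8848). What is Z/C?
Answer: 19*I*√7572677475768877437/1987206832730 ≈ 0.026311*I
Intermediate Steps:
Y = -23913545/122774848 (Y = (-771/(-10407) + 7549/(-8848))/4 = (-771*(-1/10407) + 7549*(-1/8848))/4 = (257/3469 - 7549/8848)/4 = (¼)*(-23913545/30693712) = -23913545/122774848 ≈ -0.19478)
C = 517945/76 (C = -71*(77*(1/76) - 97) = -71*(77/76 - 97) = -71*(-7295/76) = 517945/76 ≈ 6815.1)
Z = I*√7572677475768877437/15346856 (Z = √(-23913545/122774848 - 32152) = √(-3947480826441/122774848) = I*√7572677475768877437/15346856 ≈ 179.31*I)
Z/C = (I*√7572677475768877437/15346856)/(517945/76) = (I*√7572677475768877437/15346856)*(76/517945) = 19*I*√7572677475768877437/1987206832730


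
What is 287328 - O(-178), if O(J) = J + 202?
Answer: 287304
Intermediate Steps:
O(J) = 202 + J
287328 - O(-178) = 287328 - (202 - 178) = 287328 - 1*24 = 287328 - 24 = 287304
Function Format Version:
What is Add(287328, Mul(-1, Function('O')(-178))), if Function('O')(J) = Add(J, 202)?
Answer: 287304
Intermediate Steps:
Function('O')(J) = Add(202, J)
Add(287328, Mul(-1, Function('O')(-178))) = Add(287328, Mul(-1, Add(202, -178))) = Add(287328, Mul(-1, 24)) = Add(287328, -24) = 287304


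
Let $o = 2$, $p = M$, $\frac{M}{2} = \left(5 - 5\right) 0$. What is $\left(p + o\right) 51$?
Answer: $102$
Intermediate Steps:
$M = 0$ ($M = 2 \left(5 - 5\right) 0 = 2 \cdot 0 \cdot 0 = 2 \cdot 0 = 0$)
$p = 0$
$\left(p + o\right) 51 = \left(0 + 2\right) 51 = 2 \cdot 51 = 102$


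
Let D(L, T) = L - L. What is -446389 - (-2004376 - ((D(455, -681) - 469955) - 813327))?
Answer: 274705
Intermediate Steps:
D(L, T) = 0
-446389 - (-2004376 - ((D(455, -681) - 469955) - 813327)) = -446389 - (-2004376 - ((0 - 469955) - 813327)) = -446389 - (-2004376 - (-469955 - 813327)) = -446389 - (-2004376 - 1*(-1283282)) = -446389 - (-2004376 + 1283282) = -446389 - 1*(-721094) = -446389 + 721094 = 274705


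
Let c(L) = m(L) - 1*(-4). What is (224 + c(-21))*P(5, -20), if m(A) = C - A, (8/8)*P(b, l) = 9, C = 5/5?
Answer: 2250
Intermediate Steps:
C = 1 (C = 5*(1/5) = 1)
P(b, l) = 9
m(A) = 1 - A
c(L) = 5 - L (c(L) = (1 - L) - 1*(-4) = (1 - L) + 4 = 5 - L)
(224 + c(-21))*P(5, -20) = (224 + (5 - 1*(-21)))*9 = (224 + (5 + 21))*9 = (224 + 26)*9 = 250*9 = 2250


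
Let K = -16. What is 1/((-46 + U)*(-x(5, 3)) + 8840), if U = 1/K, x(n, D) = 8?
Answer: 2/18417 ≈ 0.00010860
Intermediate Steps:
U = -1/16 (U = 1/(-16) = -1/16 ≈ -0.062500)
1/((-46 + U)*(-x(5, 3)) + 8840) = 1/((-46 - 1/16)*(-1*8) + 8840) = 1/(-737/16*(-8) + 8840) = 1/(737/2 + 8840) = 1/(18417/2) = 2/18417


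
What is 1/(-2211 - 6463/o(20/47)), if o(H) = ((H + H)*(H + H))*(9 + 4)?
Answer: -20800/60265567 ≈ -0.00034514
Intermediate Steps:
o(H) = 52*H**2 (o(H) = ((2*H)*(2*H))*13 = (4*H**2)*13 = 52*H**2)
1/(-2211 - 6463/o(20/47)) = 1/(-2211 - 6463/(52*(20/47)**2)) = 1/(-2211 - 6463/(52*(400/2209))) = 1/(-2211 - 6463/20800/2209) = 1/(-2211 - 6463*2209/20800) = 1/(-2211 - 14276767/20800) = 1/(-60265567/20800) = -20800/60265567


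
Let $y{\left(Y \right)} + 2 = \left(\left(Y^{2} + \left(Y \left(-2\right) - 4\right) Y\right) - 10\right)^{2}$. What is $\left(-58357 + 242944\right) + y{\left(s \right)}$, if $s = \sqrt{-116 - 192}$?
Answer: $268461 - 4768 i \sqrt{77} \approx 2.6846 \cdot 10^{5} - 41839.0 i$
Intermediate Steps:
$s = 2 i \sqrt{77}$ ($s = \sqrt{-308} = 2 i \sqrt{77} \approx 17.55 i$)
$y{\left(Y \right)} = -2 + \left(-10 + Y^{2} + Y \left(-4 - 2 Y\right)\right)^{2}$ ($y{\left(Y \right)} = -2 + \left(\left(Y^{2} + \left(Y \left(-2\right) - 4\right) Y\right) - 10\right)^{2} = -2 + \left(\left(Y^{2} + \left(- 2 Y - 4\right) Y\right) - 10\right)^{2} = -2 + \left(\left(Y^{2} + \left(-4 - 2 Y\right) Y\right) - 10\right)^{2} = -2 + \left(\left(Y^{2} + Y \left(-4 - 2 Y\right)\right) - 10\right)^{2} = -2 + \left(-10 + Y^{2} + Y \left(-4 - 2 Y\right)\right)^{2}$)
$\left(-58357 + 242944\right) + y{\left(s \right)} = \left(-58357 + 242944\right) - \left(2 - \left(10 + \left(2 i \sqrt{77}\right)^{2} + 4 \cdot 2 i \sqrt{77}\right)^{2}\right) = 184587 - \left(2 - \left(10 - 308 + 8 i \sqrt{77}\right)^{2}\right) = 184587 - \left(2 - \left(-298 + 8 i \sqrt{77}\right)^{2}\right) = 184585 + \left(-298 + 8 i \sqrt{77}\right)^{2}$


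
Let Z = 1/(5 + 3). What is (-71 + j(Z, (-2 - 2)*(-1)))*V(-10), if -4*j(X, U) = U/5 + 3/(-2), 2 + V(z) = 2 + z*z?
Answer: -14165/2 ≈ -7082.5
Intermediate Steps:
Z = ⅛ (Z = 1/8 = ⅛ ≈ 0.12500)
V(z) = z² (V(z) = -2 + (2 + z*z) = -2 + (2 + z²) = z²)
j(X, U) = 3/8 - U/20 (j(X, U) = -(U/5 + 3/(-2))/4 = -(U*(⅕) + 3*(-½))/4 = -(U/5 - 3/2)/4 = -(-3/2 + U/5)/4 = 3/8 - U/20)
(-71 + j(Z, (-2 - 2)*(-1)))*V(-10) = (-71 + (3/8 - (-2 - 2)*(-1)/20))*(-10)² = (-71 + (3/8 - (-1)*(-1)/5))*100 = (-71 + (3/8 - 1/20*4))*100 = (-71 + (3/8 - ⅕))*100 = (-71 + 7/40)*100 = -2833/40*100 = -14165/2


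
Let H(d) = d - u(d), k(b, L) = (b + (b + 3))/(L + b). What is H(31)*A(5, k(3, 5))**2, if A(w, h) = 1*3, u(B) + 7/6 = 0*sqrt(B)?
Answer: 579/2 ≈ 289.50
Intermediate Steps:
k(b, L) = (3 + 2*b)/(L + b) (k(b, L) = (b + (3 + b))/(L + b) = (3 + 2*b)/(L + b))
u(B) = -7/6 (u(B) = -7/6 + 0*sqrt(B) = -7/6 + 0 = -7/6)
A(w, h) = 3
H(d) = 7/6 + d (H(d) = d - 1*(-7/6) = d + 7/6 = 7/6 + d)
H(31)*A(5, k(3, 5))**2 = (7/6 + 31)*3**2 = (193/6)*9 = 579/2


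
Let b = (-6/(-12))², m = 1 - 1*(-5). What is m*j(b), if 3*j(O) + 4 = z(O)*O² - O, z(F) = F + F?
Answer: -135/16 ≈ -8.4375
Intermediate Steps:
z(F) = 2*F
m = 6 (m = 1 + 5 = 6)
b = ¼ (b = (-6*(-1/12))² = (½)² = ¼ ≈ 0.25000)
j(O) = -4/3 - O/3 + 2*O³/3 (j(O) = -4/3 + ((2*O)*O² - O)/3 = -4/3 + (2*O³ - O)/3 = -4/3 + (-O + 2*O³)/3 = -4/3 + (-O/3 + 2*O³/3) = -4/3 - O/3 + 2*O³/3)
m*j(b) = 6*(-4/3 - ⅓*¼ + 2*(¼)³/3) = 6*(-4/3 - 1/12 + (⅔)*(1/64)) = 6*(-4/3 - 1/12 + 1/96) = 6*(-45/32) = -135/16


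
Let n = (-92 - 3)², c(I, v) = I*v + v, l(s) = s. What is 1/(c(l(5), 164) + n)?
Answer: 1/10009 ≈ 9.9910e-5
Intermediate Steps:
c(I, v) = v + I*v
n = 9025 (n = (-95)² = 9025)
1/(c(l(5), 164) + n) = 1/(164*(1 + 5) + 9025) = 1/(164*6 + 9025) = 1/(984 + 9025) = 1/10009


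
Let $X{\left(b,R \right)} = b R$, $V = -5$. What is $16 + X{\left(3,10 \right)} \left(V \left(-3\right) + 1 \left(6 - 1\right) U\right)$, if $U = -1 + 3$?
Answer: $766$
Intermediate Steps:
$U = 2$
$X{\left(b,R \right)} = R b$
$16 + X{\left(3,10 \right)} \left(V \left(-3\right) + 1 \left(6 - 1\right) U\right) = 16 + 10 \cdot 3 \left(\left(-5\right) \left(-3\right) + 1 \left(6 - 1\right) 2\right) = 16 + 30 \left(15 + 1 \left(6 - 1\right) 2\right) = 16 + 30 \left(15 + 1 \cdot 5 \cdot 2\right) = 16 + 30 \left(15 + 5 \cdot 2\right) = 16 + 30 \left(15 + 10\right) = 16 + 30 \cdot 25 = 16 + 750 = 766$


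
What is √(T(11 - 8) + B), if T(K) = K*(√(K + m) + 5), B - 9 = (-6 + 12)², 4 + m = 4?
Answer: √(60 + 3*√3) ≈ 8.0744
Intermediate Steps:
m = 0 (m = -4 + 4 = 0)
B = 45 (B = 9 + (-6 + 12)² = 9 + 6² = 9 + 36 = 45)
T(K) = K*(5 + √K) (T(K) = K*(√(K + 0) + 5) = K*(√K + 5) = K*(5 + √K))
√(T(11 - 8) + B) = √((11 - 8)*(5 + √(11 - 8)) + 45) = √(3*(5 + √3) + 45) = √((15 + 3*√3) + 45) = √(60 + 3*√3)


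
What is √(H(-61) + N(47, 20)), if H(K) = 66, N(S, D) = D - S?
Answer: √39 ≈ 6.2450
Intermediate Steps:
√(H(-61) + N(47, 20)) = √(66 + (20 - 1*47)) = √(66 + (20 - 47)) = √(66 - 27) = √39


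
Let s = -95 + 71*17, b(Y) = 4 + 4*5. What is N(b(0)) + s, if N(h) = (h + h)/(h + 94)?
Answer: 65632/59 ≈ 1112.4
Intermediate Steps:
b(Y) = 24 (b(Y) = 4 + 20 = 24)
s = 1112 (s = -95 + 1207 = 1112)
N(h) = 2*h/(94 + h) (N(h) = (2*h)/(94 + h) = 2*h/(94 + h))
N(b(0)) + s = 2*24/(94 + 24) + 1112 = 2*24/118 + 1112 = 2*24*(1/118) + 1112 = 24/59 + 1112 = 65632/59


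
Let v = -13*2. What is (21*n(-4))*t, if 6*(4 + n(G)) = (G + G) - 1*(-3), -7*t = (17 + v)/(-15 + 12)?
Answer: 87/2 ≈ 43.500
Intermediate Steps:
v = -26
t = -3/7 (t = -(17 - 26)/(7*(-15 + 12)) = -(-9)/(7*(-3)) = -(-9)*(-1)/(7*3) = -1/7*3 = -3/7 ≈ -0.42857)
n(G) = -7/2 + G/3 (n(G) = -4 + ((G + G) - 1*(-3))/6 = -4 + (2*G + 3)/6 = -4 + (3 + 2*G)/6 = -4 + (1/2 + G/3) = -7/2 + G/3)
(21*n(-4))*t = (21*(-7/2 + (1/3)*(-4)))*(-3/7) = (21*(-7/2 - 4/3))*(-3/7) = (21*(-29/6))*(-3/7) = -203/2*(-3/7) = 87/2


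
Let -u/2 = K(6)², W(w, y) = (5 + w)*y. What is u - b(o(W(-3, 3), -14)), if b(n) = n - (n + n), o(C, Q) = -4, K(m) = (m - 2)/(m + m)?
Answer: -38/9 ≈ -4.2222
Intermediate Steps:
K(m) = (-2 + m)/(2*m) (K(m) = (-2 + m)/((2*m)) = (-2 + m)*(1/(2*m)) = (-2 + m)/(2*m))
W(w, y) = y*(5 + w)
b(n) = -n (b(n) = n - 2*n = -n)
u = -2/9 (u = -2*(-2 + 6)²/144 = -2*((½)*(⅙)*4)² = -2*(⅓)² = -2*⅑ = -2/9 ≈ -0.22222)
u - b(o(W(-3, 3), -14)) = -2/9 - (-1)*(-4) = -2/9 - 1*4 = -2/9 - 4 = -38/9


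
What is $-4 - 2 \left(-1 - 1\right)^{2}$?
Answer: $-12$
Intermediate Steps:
$-4 - 2 \left(-1 - 1\right)^{2} = -4 - 2 \left(-2\right)^{2} = -4 - 8 = -12$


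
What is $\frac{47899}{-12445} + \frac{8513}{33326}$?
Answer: $- \frac{78438831}{21828530} \approx -3.5934$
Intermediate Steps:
$\frac{47899}{-12445} + \frac{8513}{33326} = 47899 \left(- \frac{1}{12445}\right) + 8513 \cdot \frac{1}{33326} = - \frac{2521}{655} + \frac{8513}{33326} = - \frac{78438831}{21828530}$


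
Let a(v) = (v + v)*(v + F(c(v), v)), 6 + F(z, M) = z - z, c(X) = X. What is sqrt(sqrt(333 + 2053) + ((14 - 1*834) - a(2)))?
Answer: sqrt(-804 + sqrt(2386)) ≈ 27.48*I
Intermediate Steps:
F(z, M) = -6 (F(z, M) = -6 + (z - z) = -6 + 0 = -6)
a(v) = 2*v*(-6 + v) (a(v) = (v + v)*(v - 6) = (2*v)*(-6 + v) = 2*v*(-6 + v))
sqrt(sqrt(333 + 2053) + ((14 - 1*834) - a(2))) = sqrt(sqrt(333 + 2053) + ((14 - 1*834) - 2*2*(-6 + 2))) = sqrt(sqrt(2386) + ((14 - 834) - 2*2*(-4))) = sqrt(sqrt(2386) + (-820 - 1*(-16))) = sqrt(sqrt(2386) + (-820 + 16)) = sqrt(sqrt(2386) - 804) = sqrt(-804 + sqrt(2386))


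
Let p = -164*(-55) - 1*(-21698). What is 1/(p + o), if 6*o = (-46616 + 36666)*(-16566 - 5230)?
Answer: 3/108527254 ≈ 2.7643e-8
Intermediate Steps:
o = 108435100/3 (o = ((-46616 + 36666)*(-16566 - 5230))/6 = (-9950*(-21796))/6 = (⅙)*216870200 = 108435100/3 ≈ 3.6145e+7)
p = 30718 (p = 9020 + 21698 = 30718)
1/(p + o) = 1/(30718 + 108435100/3) = 1/(108527254/3) = 3/108527254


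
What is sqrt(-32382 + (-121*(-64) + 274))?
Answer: 2*I*sqrt(6091) ≈ 156.09*I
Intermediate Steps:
sqrt(-32382 + (-121*(-64) + 274)) = sqrt(-32382 + (7744 + 274)) = sqrt(-32382 + 8018) = sqrt(-24364) = 2*I*sqrt(6091)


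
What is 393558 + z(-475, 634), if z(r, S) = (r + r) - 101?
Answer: 392507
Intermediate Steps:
z(r, S) = -101 + 2*r (z(r, S) = 2*r - 101 = -101 + 2*r)
393558 + z(-475, 634) = 393558 + (-101 + 2*(-475)) = 393558 + (-101 - 950) = 393558 - 1051 = 392507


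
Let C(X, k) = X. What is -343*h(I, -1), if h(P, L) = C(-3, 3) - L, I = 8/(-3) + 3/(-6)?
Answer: 686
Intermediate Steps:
I = -19/6 (I = 8*(-1/3) + 3*(-1/6) = -8/3 - 1/2 = -19/6 ≈ -3.1667)
h(P, L) = -3 - L
-343*h(I, -1) = -343*(-3 - 1*(-1)) = -343*(-3 + 1) = -343*(-2) = 686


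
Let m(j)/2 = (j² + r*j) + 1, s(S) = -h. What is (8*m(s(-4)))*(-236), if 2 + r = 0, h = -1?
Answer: 0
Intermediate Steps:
r = -2 (r = -2 + 0 = -2)
s(S) = 1 (s(S) = -1*(-1) = 1)
m(j) = 2 - 4*j + 2*j² (m(j) = 2*((j² - 2*j) + 1) = 2*(1 + j² - 2*j) = 2 - 4*j + 2*j²)
(8*m(s(-4)))*(-236) = (8*(2 - 4*1 + 2*1²))*(-236) = (8*(2 - 4 + 2*1))*(-236) = (8*(2 - 4 + 2))*(-236) = (8*0)*(-236) = 0*(-236) = 0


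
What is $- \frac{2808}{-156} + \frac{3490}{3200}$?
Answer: $\frac{6109}{320} \approx 19.091$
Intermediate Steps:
$- \frac{2808}{-156} + \frac{3490}{3200} = \left(-2808\right) \left(- \frac{1}{156}\right) + 3490 \cdot \frac{1}{3200} = 18 + \frac{349}{320} = \frac{6109}{320}$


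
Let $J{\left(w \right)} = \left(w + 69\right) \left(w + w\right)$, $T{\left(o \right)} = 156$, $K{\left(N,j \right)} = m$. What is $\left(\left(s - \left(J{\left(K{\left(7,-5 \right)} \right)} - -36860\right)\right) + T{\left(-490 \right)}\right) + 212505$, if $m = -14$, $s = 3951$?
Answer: $181292$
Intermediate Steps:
$K{\left(N,j \right)} = -14$
$J{\left(w \right)} = 2 w \left(69 + w\right)$ ($J{\left(w \right)} = \left(69 + w\right) 2 w = 2 w \left(69 + w\right)$)
$\left(\left(s - \left(J{\left(K{\left(7,-5 \right)} \right)} - -36860\right)\right) + T{\left(-490 \right)}\right) + 212505 = \left(\left(3951 - \left(2 \left(-14\right) \left(69 - 14\right) - -36860\right)\right) + 156\right) + 212505 = \left(\left(3951 - \left(2 \left(-14\right) 55 + 36860\right)\right) + 156\right) + 212505 = \left(\left(3951 - \left(-1540 + 36860\right)\right) + 156\right) + 212505 = \left(\left(3951 - 35320\right) + 156\right) + 212505 = \left(-31369 + 156\right) + 212505 = -31213 + 212505 = 181292$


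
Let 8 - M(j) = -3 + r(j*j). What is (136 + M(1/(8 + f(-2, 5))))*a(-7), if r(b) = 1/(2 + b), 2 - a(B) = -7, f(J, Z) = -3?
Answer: 22416/17 ≈ 1318.6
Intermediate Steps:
a(B) = 9 (a(B) = 2 - 1*(-7) = 2 + 7 = 9)
M(j) = 11 - 1/(2 + j²) (M(j) = 8 - (-3 + 1/(2 + j*j)) = 8 - (-3 + 1/(2 + j²)) = 8 + (3 - 1/(2 + j²)) = 11 - 1/(2 + j²))
(136 + M(1/(8 + f(-2, 5))))*a(-7) = (136 + (21 + 11*(1/(8 - 3))²)/(2 + (1/(8 - 3))²))*9 = (136 + (21 + 11*(1/5)²)/(2 + (1/5)²))*9 = (136 + (21 + 11*(⅕)²)/(2 + (⅕)²))*9 = (136 + (21 + 11*(1/25))/(2 + 1/25))*9 = (136 + (21 + 11/25)/(51/25))*9 = (136 + (25/51)*(536/25))*9 = (136 + 536/51)*9 = (7472/51)*9 = 22416/17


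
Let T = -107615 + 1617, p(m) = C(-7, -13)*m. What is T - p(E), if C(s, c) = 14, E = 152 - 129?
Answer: -106320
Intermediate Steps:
E = 23
p(m) = 14*m
T = -105998
T - p(E) = -105998 - 14*23 = -105998 - 1*322 = -105998 - 322 = -106320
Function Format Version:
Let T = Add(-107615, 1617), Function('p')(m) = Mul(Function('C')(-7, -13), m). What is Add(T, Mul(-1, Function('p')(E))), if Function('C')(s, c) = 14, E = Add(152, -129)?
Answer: -106320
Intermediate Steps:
E = 23
Function('p')(m) = Mul(14, m)
T = -105998
Add(T, Mul(-1, Function('p')(E))) = Add(-105998, Mul(-1, Mul(14, 23))) = Add(-105998, Mul(-1, 322)) = Add(-105998, -322) = -106320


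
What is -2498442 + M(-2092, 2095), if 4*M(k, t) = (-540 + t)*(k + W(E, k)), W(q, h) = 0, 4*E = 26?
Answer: -3311707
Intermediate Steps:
E = 13/2 (E = (¼)*26 = 13/2 ≈ 6.5000)
M(k, t) = k*(-540 + t)/4 (M(k, t) = ((-540 + t)*(k + 0))/4 = ((-540 + t)*k)/4 = (k*(-540 + t))/4 = k*(-540 + t)/4)
-2498442 + M(-2092, 2095) = -2498442 + (¼)*(-2092)*(-540 + 2095) = -2498442 + (¼)*(-2092)*1555 = -2498442 - 813265 = -3311707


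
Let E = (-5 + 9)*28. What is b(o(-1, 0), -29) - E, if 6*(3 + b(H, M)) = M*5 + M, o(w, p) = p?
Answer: -144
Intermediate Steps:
E = 112 (E = 4*28 = 112)
b(H, M) = -3 + M (b(H, M) = -3 + (M*5 + M)/6 = -3 + (5*M + M)/6 = -3 + (6*M)/6 = -3 + M)
b(o(-1, 0), -29) - E = (-3 - 29) - 1*112 = -32 - 112 = -144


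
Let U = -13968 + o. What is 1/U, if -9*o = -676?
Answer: -9/125036 ≈ -7.1979e-5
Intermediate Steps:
o = 676/9 (o = -⅑*(-676) = 676/9 ≈ 75.111)
U = -125036/9 (U = -13968 + 676/9 = -125036/9 ≈ -13893.)
1/U = 1/(-125036/9) = -9/125036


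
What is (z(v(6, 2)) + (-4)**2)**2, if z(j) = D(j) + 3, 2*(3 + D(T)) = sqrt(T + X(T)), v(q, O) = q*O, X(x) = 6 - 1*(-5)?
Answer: (32 + sqrt(23))**2/4 ≈ 338.48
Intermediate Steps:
X(x) = 11 (X(x) = 6 + 5 = 11)
v(q, O) = O*q
D(T) = -3 + sqrt(11 + T)/2 (D(T) = -3 + sqrt(T + 11)/2 = -3 + sqrt(11 + T)/2)
z(j) = sqrt(11 + j)/2 (z(j) = (-3 + sqrt(11 + j)/2) + 3 = sqrt(11 + j)/2)
(z(v(6, 2)) + (-4)**2)**2 = (sqrt(11 + 2*6)/2 + (-4)**2)**2 = (sqrt(11 + 12)/2 + 16)**2 = (sqrt(23)/2 + 16)**2 = (16 + sqrt(23)/2)**2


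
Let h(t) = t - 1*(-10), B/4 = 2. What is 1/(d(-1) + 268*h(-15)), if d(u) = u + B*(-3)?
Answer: -1/1365 ≈ -0.00073260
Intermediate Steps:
B = 8 (B = 4*2 = 8)
h(t) = 10 + t (h(t) = t + 10 = 10 + t)
d(u) = -24 + u (d(u) = u + 8*(-3) = u - 24 = -24 + u)
1/(d(-1) + 268*h(-15)) = 1/((-24 - 1) + 268*(10 - 15)) = 1/(-25 + 268*(-5)) = 1/(-25 - 1340) = 1/(-1365) = -1/1365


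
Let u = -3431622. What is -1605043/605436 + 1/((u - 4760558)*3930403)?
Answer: -3230005471272987041/1218385795586541465 ≈ -2.6511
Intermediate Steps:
-1605043/605436 + 1/((u - 4760558)*3930403) = -1605043/605436 + 1/(-3431622 - 4760558*3930403) = -1605043*1/605436 + (1/3930403)/(-8192180) = -1605043/605436 - 1/8192180*1/3930403 = -1605043/605436 - 1/32198568848540 = -3230005471272987041/1218385795586541465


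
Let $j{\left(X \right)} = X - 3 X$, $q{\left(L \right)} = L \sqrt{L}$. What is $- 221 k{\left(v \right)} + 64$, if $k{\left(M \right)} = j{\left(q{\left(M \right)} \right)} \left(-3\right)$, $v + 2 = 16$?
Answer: $64 - 18564 \sqrt{14} \approx -69396.0$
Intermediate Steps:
$v = 14$ ($v = -2 + 16 = 14$)
$q{\left(L \right)} = L^{\frac{3}{2}}$
$j{\left(X \right)} = - 2 X$
$k{\left(M \right)} = 6 M^{\frac{3}{2}}$ ($k{\left(M \right)} = - 2 M^{\frac{3}{2}} \left(-3\right) = 6 M^{\frac{3}{2}}$)
$- 221 k{\left(v \right)} + 64 = - 221 \cdot 6 \cdot 14^{\frac{3}{2}} + 64 = - 221 \cdot 6 \cdot 14 \sqrt{14} + 64 = - 221 \cdot 84 \sqrt{14} + 64 = - 18564 \sqrt{14} + 64 = 64 - 18564 \sqrt{14}$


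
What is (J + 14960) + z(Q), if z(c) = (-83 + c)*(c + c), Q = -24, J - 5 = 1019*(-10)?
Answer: 9911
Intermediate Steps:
J = -10185 (J = 5 + 1019*(-10) = 5 - 10190 = -10185)
z(c) = 2*c*(-83 + c) (z(c) = (-83 + c)*(2*c) = 2*c*(-83 + c))
(J + 14960) + z(Q) = (-10185 + 14960) + 2*(-24)*(-83 - 24) = 4775 + 2*(-24)*(-107) = 4775 + 5136 = 9911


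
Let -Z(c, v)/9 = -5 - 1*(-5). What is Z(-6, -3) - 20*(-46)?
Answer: 920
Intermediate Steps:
Z(c, v) = 0 (Z(c, v) = -9*(-5 - 1*(-5)) = -9*(-5 + 5) = -9*0 = 0)
Z(-6, -3) - 20*(-46) = 0 - 20*(-46) = 0 + 920 = 920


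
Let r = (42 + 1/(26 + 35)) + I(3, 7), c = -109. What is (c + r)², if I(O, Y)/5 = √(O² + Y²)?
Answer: 22090846/3721 - 40860*√58/61 ≈ 835.48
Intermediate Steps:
I(O, Y) = 5*√(O² + Y²)
r = 2563/61 + 5*√58 (r = (42 + 1/(26 + 35)) + 5*√(3² + 7²) = (42 + 1/61) + 5*√(9 + 49) = (42 + 1/61) + 5*√58 = 2563/61 + 5*√58 ≈ 80.095)
(c + r)² = (-109 + (2563/61 + 5*√58))² = (-4086/61 + 5*√58)²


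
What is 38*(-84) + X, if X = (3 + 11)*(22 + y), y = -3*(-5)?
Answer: -2674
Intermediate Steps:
y = 15
X = 518 (X = (3 + 11)*(22 + 15) = 14*37 = 518)
38*(-84) + X = 38*(-84) + 518 = -3192 + 518 = -2674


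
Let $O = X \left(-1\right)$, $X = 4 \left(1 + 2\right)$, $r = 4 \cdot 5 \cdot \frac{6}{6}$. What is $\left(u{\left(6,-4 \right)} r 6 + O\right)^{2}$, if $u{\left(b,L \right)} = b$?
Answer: $501264$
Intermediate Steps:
$r = 20$ ($r = 20 \cdot 6 \cdot \frac{1}{6} = 20 \cdot 1 = 20$)
$X = 12$ ($X = 4 \cdot 3 = 12$)
$O = -12$ ($O = 12 \left(-1\right) = -12$)
$\left(u{\left(6,-4 \right)} r 6 + O\right)^{2} = \left(6 \cdot 20 \cdot 6 - 12\right)^{2} = \left(120 \cdot 6 - 12\right)^{2} = \left(720 - 12\right)^{2} = 708^{2} = 501264$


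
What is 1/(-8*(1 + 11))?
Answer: -1/96 ≈ -0.010417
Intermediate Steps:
1/(-8*(1 + 11)) = 1/(-8*12) = 1/(-96) = -1/96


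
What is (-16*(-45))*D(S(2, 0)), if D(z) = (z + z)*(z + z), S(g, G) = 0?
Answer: 0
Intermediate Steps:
D(z) = 4*z² (D(z) = (2*z)*(2*z) = 4*z²)
(-16*(-45))*D(S(2, 0)) = (-16*(-45))*(4*0²) = 720*(4*0) = 720*0 = 0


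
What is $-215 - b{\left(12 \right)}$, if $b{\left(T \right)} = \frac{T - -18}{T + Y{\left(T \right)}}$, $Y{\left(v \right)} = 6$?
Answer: $- \frac{650}{3} \approx -216.67$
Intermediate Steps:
$b{\left(T \right)} = \frac{18 + T}{6 + T}$ ($b{\left(T \right)} = \frac{T - -18}{T + 6} = \frac{T + \left(20 - 2\right)}{6 + T} = \frac{T + 18}{6 + T} = \frac{18 + T}{6 + T}$)
$-215 - b{\left(12 \right)} = -215 - \frac{18 + 12}{6 + 12} = -215 - \frac{1}{18} \cdot 30 = -215 - \frac{5}{3} = - \frac{650}{3}$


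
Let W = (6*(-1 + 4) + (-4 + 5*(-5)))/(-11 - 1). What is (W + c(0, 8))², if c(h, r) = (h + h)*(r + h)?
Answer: 121/144 ≈ 0.84028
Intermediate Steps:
c(h, r) = 2*h*(h + r) (c(h, r) = (2*h)*(h + r) = 2*h*(h + r))
W = 11/12 (W = (6*3 + (-4 - 25))/(-12) = (18 - 29)*(-1/12) = -11*(-1/12) = 11/12 ≈ 0.91667)
(W + c(0, 8))² = (11/12 + 2*0*(0 + 8))² = (11/12 + 2*0*8)² = (11/12 + 0)² = (11/12)² = 121/144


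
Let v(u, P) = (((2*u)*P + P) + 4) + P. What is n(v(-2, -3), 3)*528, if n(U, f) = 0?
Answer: 0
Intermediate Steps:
v(u, P) = 4 + 2*P + 2*P*u (v(u, P) = ((2*P*u + P) + 4) + P = ((P + 2*P*u) + 4) + P = (4 + P + 2*P*u) + P = 4 + 2*P + 2*P*u)
n(v(-2, -3), 3)*528 = 0*528 = 0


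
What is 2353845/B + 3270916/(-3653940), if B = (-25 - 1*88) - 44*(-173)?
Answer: 2144069950054/6850224015 ≈ 312.99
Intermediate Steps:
B = 7499 (B = (-25 - 88) + 7612 = -113 + 7612 = 7499)
2353845/B + 3270916/(-3653940) = 2353845/7499 + 3270916/(-3653940) = 2353845*(1/7499) + 3270916*(-1/3653940) = 2353845/7499 - 817729/913485 = 2144069950054/6850224015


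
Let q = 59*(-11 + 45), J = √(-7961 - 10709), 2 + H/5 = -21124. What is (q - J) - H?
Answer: 107636 - I*√18670 ≈ 1.0764e+5 - 136.64*I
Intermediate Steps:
H = -105630 (H = -10 + 5*(-21124) = -10 - 105620 = -105630)
J = I*√18670 (J = √(-18670) = I*√18670 ≈ 136.64*I)
q = 2006 (q = 59*34 = 2006)
(q - J) - H = (2006 - I*√18670) - 1*(-105630) = (2006 - I*√18670) + 105630 = 107636 - I*√18670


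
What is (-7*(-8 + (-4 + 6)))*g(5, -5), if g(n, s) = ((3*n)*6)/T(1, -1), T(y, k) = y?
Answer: 3780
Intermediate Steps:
g(n, s) = 18*n (g(n, s) = ((3*n)*6)/1 = (18*n)*1 = 18*n)
(-7*(-8 + (-4 + 6)))*g(5, -5) = (-7*(-8 + (-4 + 6)))*(18*5) = -7*(-8 + 2)*90 = -7*(-6)*90 = 42*90 = 3780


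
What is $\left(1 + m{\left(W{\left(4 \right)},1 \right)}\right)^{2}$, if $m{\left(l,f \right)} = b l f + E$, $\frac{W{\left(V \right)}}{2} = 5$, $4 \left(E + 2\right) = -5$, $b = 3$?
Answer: $\frac{12321}{16} \approx 770.06$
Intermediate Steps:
$E = - \frac{13}{4}$ ($E = -2 + \frac{1}{4} \left(-5\right) = -2 - \frac{5}{4} = - \frac{13}{4} \approx -3.25$)
$W{\left(V \right)} = 10$ ($W{\left(V \right)} = 2 \cdot 5 = 10$)
$m{\left(l,f \right)} = - \frac{13}{4} + 3 f l$ ($m{\left(l,f \right)} = 3 l f - \frac{13}{4} = 3 f l - \frac{13}{4} = - \frac{13}{4} + 3 f l$)
$\left(1 + m{\left(W{\left(4 \right)},1 \right)}\right)^{2} = \left(1 - \left(\frac{13}{4} - 30\right)\right)^{2} = \left(1 + \left(- \frac{13}{4} + 30\right)\right)^{2} = \left(1 + \frac{107}{4}\right)^{2} = \left(\frac{111}{4}\right)^{2} = \frac{12321}{16}$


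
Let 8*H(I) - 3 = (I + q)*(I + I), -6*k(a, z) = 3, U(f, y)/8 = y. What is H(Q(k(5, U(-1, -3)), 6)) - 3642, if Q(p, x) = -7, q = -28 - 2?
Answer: -28615/8 ≈ -3576.9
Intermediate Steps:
U(f, y) = 8*y
k(a, z) = -½ (k(a, z) = -⅙*3 = -½)
q = -30
H(I) = 3/8 + I*(-30 + I)/4 (H(I) = 3/8 + ((I - 30)*(I + I))/8 = 3/8 + ((-30 + I)*(2*I))/8 = 3/8 + (2*I*(-30 + I))/8 = 3/8 + I*(-30 + I)/4)
H(Q(k(5, U(-1, -3)), 6)) - 3642 = (3/8 - 15/2*(-7) + (¼)*(-7)²) - 3642 = (3/8 + 105/2 + (¼)*49) - 3642 = (3/8 + 105/2 + 49/4) - 3642 = 521/8 - 3642 = -28615/8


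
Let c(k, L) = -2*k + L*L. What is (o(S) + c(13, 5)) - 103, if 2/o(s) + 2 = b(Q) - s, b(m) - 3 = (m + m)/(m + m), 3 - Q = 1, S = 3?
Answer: -106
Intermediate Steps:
c(k, L) = L² - 2*k (c(k, L) = -2*k + L² = L² - 2*k)
Q = 2 (Q = 3 - 1*1 = 3 - 1 = 2)
b(m) = 4 (b(m) = 3 + (m + m)/(m + m) = 3 + (2*m)/((2*m)) = 3 + (2*m)*(1/(2*m)) = 3 + 1 = 4)
o(s) = 2/(2 - s) (o(s) = 2/(-2 + (4 - s)) = 2/(2 - s))
(o(S) + c(13, 5)) - 103 = (-2/(-2 + 3) + (5² - 2*13)) - 103 = (-2/1 + (25 - 26)) - 103 = (-2*1 - 1) - 103 = (-2 - 1) - 103 = -3 - 103 = -106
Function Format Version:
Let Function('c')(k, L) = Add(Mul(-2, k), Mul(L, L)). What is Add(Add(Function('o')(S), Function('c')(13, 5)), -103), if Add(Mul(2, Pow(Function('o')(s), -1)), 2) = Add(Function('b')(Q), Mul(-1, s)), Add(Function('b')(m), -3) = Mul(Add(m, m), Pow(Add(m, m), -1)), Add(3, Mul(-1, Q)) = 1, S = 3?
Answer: -106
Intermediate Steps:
Function('c')(k, L) = Add(Pow(L, 2), Mul(-2, k)) (Function('c')(k, L) = Add(Mul(-2, k), Pow(L, 2)) = Add(Pow(L, 2), Mul(-2, k)))
Q = 2 (Q = Add(3, Mul(-1, 1)) = Add(3, -1) = 2)
Function('b')(m) = 4 (Function('b')(m) = Add(3, Mul(Add(m, m), Pow(Add(m, m), -1))) = Add(3, Mul(Mul(2, m), Pow(Mul(2, m), -1))) = Add(3, Mul(Mul(2, m), Mul(Rational(1, 2), Pow(m, -1)))) = Add(3, 1) = 4)
Function('o')(s) = Mul(2, Pow(Add(2, Mul(-1, s)), -1)) (Function('o')(s) = Mul(2, Pow(Add(-2, Add(4, Mul(-1, s))), -1)) = Mul(2, Pow(Add(2, Mul(-1, s)), -1)))
Add(Add(Function('o')(S), Function('c')(13, 5)), -103) = Add(Add(Mul(-2, Pow(Add(-2, 3), -1)), Add(Pow(5, 2), Mul(-2, 13))), -103) = Add(Add(Mul(-2, Pow(1, -1)), Add(25, -26)), -103) = Add(Add(Mul(-2, 1), -1), -103) = Add(Add(-2, -1), -103) = Add(-3, -103) = -106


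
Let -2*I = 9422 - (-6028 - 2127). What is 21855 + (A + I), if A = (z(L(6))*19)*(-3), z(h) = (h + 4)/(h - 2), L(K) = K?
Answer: 12924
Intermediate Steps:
z(h) = (4 + h)/(-2 + h)
I = -17577/2 (I = -(9422 - (-6028 - 2127))/2 = -(9422 - 1*(-8155))/2 = -(9422 + 8155)/2 = -½*17577 = -17577/2 ≈ -8788.5)
A = -285/2 (A = (((4 + 6)/(-2 + 6))*19)*(-3) = ((10/4)*19)*(-3) = (((¼)*10)*19)*(-3) = ((5/2)*19)*(-3) = (95/2)*(-3) = -285/2 ≈ -142.50)
21855 + (A + I) = 21855 + (-285/2 - 17577/2) = 21855 - 8931 = 12924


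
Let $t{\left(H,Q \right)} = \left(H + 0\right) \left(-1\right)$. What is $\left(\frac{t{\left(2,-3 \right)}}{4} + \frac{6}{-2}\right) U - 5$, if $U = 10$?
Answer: $-40$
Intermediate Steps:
$t{\left(H,Q \right)} = - H$ ($t{\left(H,Q \right)} = H \left(-1\right) = - H$)
$\left(\frac{t{\left(2,-3 \right)}}{4} + \frac{6}{-2}\right) U - 5 = \left(\frac{\left(-1\right) 2}{4} + \frac{6}{-2}\right) 10 - 5 = \left(\left(-2\right) \frac{1}{4} + 6 \left(- \frac{1}{2}\right)\right) 10 - 5 = \left(- \frac{1}{2} - 3\right) 10 - 5 = \left(- \frac{7}{2}\right) 10 - 5 = -35 - 5 = -40$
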